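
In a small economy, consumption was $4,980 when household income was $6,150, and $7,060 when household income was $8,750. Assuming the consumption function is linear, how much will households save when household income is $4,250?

MPC = (7060 − 4980)/(8750 − 6150) = 2080/2600 = 0.8
a = 4980 − 0.8(6150) = 4980 − 4920 = 60
C = 60 + 0.8(4250) = 3460
S = 4250 − 3460 = 790

S = 790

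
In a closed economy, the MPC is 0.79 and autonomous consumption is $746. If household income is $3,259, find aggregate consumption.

C = 3320.61

C = 746 + 0.79(3259) = 746 + 2574.61 = 3320.61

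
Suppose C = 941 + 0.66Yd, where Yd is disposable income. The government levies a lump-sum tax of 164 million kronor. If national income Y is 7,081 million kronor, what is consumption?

Yd = Y − T = 7081 − 164 = 6917
C = 941 + 0.66(6917) = 941 + 4565.22 = 5506.22

C = 5506.22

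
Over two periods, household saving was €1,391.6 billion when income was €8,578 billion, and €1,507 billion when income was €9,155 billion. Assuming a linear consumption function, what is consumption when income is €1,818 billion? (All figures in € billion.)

C = 1778.4

MPS = ΔS/ΔY = (1507 − 1391.6)/(9155 − 8578) = 115.4/577 = 0.2
MPC = 1 − MPS = 0.8
Autonomous saving = 1391.6 − 0.2(8578) = -324, so a = 324
C = 324 + 0.8(1818) = 324 + 1454.4 = 1778.4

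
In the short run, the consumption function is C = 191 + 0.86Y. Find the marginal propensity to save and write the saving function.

MPS = 1 − MPC = 1 − 0.86 = 0.14
S = Y − C = -191 + 0.14Y

MPS = 0.14; S = -191 + 0.14Y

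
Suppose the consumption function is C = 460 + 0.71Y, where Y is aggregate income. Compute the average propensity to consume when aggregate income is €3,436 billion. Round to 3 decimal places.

C = 460 + 0.71(3436) = 2899.56
APC = C/Y = 2899.56/3436 = 0.844

APC = 0.844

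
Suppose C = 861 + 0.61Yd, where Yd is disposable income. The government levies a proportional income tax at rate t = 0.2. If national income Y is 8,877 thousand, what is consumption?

C = 5192.976

Yd = (1 − 0.2)(8877) = 0.8(8877) = 7101.6
C = 861 + 0.61(7101.6) = 861 + 4331.976 = 5192.976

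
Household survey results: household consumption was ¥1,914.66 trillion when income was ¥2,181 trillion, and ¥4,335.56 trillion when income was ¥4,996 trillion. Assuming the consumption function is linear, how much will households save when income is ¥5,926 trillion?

S = 790.64

MPC = (4335.56 − 1914.66)/(4996 − 2181) = 2420.9/2815 = 0.86
a = 1914.66 − 0.86(2181) = 1914.66 − 1875.66 = 39
C = 39 + 0.86(5926) = 5135.36
S = 5926 − 5135.36 = 790.64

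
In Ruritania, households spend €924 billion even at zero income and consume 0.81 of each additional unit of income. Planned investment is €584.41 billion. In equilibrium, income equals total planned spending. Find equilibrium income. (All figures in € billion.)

Y = C + I = 924 + 0.81Y + 584.41
Y − 0.81Y = 1508.41
0.19Y = 1508.41, so Y = 1508.41/0.19 = 7939

Y = 7939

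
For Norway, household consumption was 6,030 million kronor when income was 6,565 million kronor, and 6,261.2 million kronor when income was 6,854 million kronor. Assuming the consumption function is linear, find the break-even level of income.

MPC = (6261.2 − 6030)/(6854 − 6565) = 231.2/289 = 0.8
a = 6030 − 0.8(6565) = 6030 − 5252 = 778
Break-even: Y = a/(1−MPC) = 778/0.2 = 3890

Y = 3890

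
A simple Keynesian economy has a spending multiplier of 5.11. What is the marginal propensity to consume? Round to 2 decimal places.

MPC = 0.80

k = 1/(1 − MPC), so 1 − MPC = 1/k = 1/5.11 = 0.1957
MPC = 1 − 0.1957 = 0.80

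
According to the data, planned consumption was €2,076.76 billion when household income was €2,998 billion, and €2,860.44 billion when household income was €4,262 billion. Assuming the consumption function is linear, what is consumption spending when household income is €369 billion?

MPC = (2860.44 − 2076.76)/(4262 − 2998) = 783.68/1264 = 0.62
a = 2076.76 − 0.62(2998) = 2076.76 − 1858.76 = 218
C = 218 + 0.62(369) = 218 + 228.78 = 446.78

C = 446.78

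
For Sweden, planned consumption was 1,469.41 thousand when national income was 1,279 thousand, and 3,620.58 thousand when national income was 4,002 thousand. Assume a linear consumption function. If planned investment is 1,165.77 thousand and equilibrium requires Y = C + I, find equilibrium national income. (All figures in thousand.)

Y = 7737

MPC = (3620.58 − 1469.41)/(4002 − 1279) = 2151.17/2723 = 0.79
a = 1469.41 − 0.79(1279) = 459
Equilibrium: Y = 459 + 0.79Y + 1165.77
0.21Y = 1624.77, so Y = 1624.77/0.21 = 7737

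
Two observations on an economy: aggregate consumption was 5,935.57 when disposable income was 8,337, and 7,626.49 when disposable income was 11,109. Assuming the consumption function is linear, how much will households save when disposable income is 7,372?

MPC = (7626.49 − 5935.57)/(11109 − 8337) = 1690.92/2772 = 0.61
a = 5935.57 − 0.61(8337) = 5935.57 − 5085.57 = 850
C = 850 + 0.61(7372) = 5346.92
S = 7372 − 5346.92 = 2025.08

S = 2025.08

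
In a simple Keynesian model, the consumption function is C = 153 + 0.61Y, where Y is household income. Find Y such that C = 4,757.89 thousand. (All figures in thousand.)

153 + 0.61Y = 4757.89
0.61Y = 4604.89, so Y = 4604.89/0.61 = 7549

Y = 7549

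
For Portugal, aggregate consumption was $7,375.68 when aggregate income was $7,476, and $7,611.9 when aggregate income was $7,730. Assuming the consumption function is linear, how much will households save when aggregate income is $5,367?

MPC = (7611.9 − 7375.68)/(7730 − 7476) = 236.22/254 = 0.93
a = 7375.68 − 0.93(7476) = 7375.68 − 6952.68 = 423
C = 423 + 0.93(5367) = 5414.31
S = 5367 − 5414.31 = -47.31

S = -47.31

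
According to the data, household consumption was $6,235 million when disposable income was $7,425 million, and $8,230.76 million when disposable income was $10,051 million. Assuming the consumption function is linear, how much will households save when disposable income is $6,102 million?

MPC = (8230.76 − 6235)/(10051 − 7425) = 1995.76/2626 = 0.76
a = 6235 − 0.76(7425) = 6235 − 5643 = 592
C = 592 + 0.76(6102) = 5229.52
S = 6102 − 5229.52 = 872.48

S = 872.48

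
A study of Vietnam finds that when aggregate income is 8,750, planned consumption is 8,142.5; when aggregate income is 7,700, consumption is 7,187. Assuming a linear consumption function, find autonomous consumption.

a = 180

MPC = ΔC/ΔY = (8142.5 − 7187)/(8750 − 7700) = 955.5/1050 = 0.91
a = C − MPC·Y = 7187 − 0.91(7700) = 7187 − 7007 = 180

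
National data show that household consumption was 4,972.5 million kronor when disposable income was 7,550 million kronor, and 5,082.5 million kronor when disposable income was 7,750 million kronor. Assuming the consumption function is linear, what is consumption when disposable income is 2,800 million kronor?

MPC = (5082.5 − 4972.5)/(7750 − 7550) = 110/200 = 0.55
a = 4972.5 − 0.55(7550) = 4972.5 − 4152.5 = 820
C = 820 + 0.55(2800) = 820 + 1540 = 2360

C = 2360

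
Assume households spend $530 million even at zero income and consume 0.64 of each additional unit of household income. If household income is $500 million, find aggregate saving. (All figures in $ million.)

C = 530 + 0.64(500) = 530 + 320 = 850
S = Y − C = 500 − 850 = -350

S = -350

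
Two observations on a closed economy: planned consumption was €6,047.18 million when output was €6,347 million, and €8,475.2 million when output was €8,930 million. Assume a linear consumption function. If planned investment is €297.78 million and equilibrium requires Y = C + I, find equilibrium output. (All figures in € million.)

Y = 6313

MPC = (8475.2 − 6047.18)/(8930 − 6347) = 2428.02/2583 = 0.94
a = 6047.18 − 0.94(6347) = 81
Equilibrium: Y = 81 + 0.94Y + 297.78
0.06Y = 378.78, so Y = 378.78/0.06 = 6313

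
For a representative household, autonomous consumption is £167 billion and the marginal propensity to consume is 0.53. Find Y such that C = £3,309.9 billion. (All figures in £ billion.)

167 + 0.53Y = 3309.9
0.53Y = 3142.9, so Y = 3142.9/0.53 = 5930

Y = 5930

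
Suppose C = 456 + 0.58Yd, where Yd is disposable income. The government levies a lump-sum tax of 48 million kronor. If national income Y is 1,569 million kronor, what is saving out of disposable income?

S = 182.82

Yd = Y − T = 1569 − 48 = 1521
C = 456 + 0.58(1521) = 456 + 882.18 = 1338.18
S = Yd − C = 1521 − 1338.18 = 182.82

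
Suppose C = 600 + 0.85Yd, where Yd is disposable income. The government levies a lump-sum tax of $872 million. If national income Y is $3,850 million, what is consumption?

Yd = Y − T = 3850 − 872 = 2978
C = 600 + 0.85(2978) = 600 + 2531.3 = 3131.3

C = 3131.3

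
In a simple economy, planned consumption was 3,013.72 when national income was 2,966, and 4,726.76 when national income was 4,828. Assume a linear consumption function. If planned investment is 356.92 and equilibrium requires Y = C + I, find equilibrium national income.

MPC = (4726.76 − 3013.72)/(4828 − 2966) = 1713.04/1862 = 0.92
a = 3013.72 − 0.92(2966) = 285
Equilibrium: Y = 285 + 0.92Y + 356.92
0.08Y = 641.92, so Y = 641.92/0.08 = 8024

Y = 8024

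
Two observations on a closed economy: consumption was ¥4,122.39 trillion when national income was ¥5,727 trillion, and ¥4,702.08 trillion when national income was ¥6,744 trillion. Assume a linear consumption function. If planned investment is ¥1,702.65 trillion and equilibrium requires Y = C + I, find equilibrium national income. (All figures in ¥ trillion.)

Y = 5955

MPC = (4702.08 − 4122.39)/(6744 − 5727) = 579.69/1017 = 0.57
a = 4122.39 − 0.57(5727) = 858
Equilibrium: Y = 858 + 0.57Y + 1702.65
0.43Y = 2560.65, so Y = 2560.65/0.43 = 5955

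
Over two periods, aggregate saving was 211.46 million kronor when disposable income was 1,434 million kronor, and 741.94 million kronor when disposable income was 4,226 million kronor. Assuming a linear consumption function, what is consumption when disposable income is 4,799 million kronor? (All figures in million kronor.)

C = 3948.19

MPS = ΔS/ΔY = (741.94 − 211.46)/(4226 − 1434) = 530.48/2792 = 0.19
MPC = 1 − MPS = 0.81
Autonomous saving = 211.46 − 0.19(1434) = -61, so a = 61
C = 61 + 0.81(4799) = 61 + 3887.19 = 3948.19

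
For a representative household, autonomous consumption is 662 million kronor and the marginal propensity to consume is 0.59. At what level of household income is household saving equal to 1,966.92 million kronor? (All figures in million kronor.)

Y = 6412

S = Y − C = -662 + 0.41Y
-662 + 0.41Y = 1966.92, so 0.41Y = 2628.92 and Y = 6412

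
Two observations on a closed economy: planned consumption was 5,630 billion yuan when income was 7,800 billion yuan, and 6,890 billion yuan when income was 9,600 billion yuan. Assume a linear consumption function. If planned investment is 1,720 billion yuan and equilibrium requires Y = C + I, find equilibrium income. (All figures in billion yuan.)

MPC = (6890 − 5630)/(9600 − 7800) = 1260/1800 = 0.7
a = 5630 − 0.7(7800) = 170
Equilibrium: Y = 170 + 0.7Y + 1720
0.3Y = 1890, so Y = 1890/0.3 = 6300

Y = 6300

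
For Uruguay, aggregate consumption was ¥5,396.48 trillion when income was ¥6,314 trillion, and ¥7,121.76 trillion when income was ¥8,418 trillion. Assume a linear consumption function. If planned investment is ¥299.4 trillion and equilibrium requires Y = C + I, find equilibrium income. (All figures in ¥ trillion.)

Y = 2880

MPC = (7121.76 − 5396.48)/(8418 − 6314) = 1725.28/2104 = 0.82
a = 5396.48 − 0.82(6314) = 219
Equilibrium: Y = 219 + 0.82Y + 299.4
0.18Y = 518.4, so Y = 518.4/0.18 = 2880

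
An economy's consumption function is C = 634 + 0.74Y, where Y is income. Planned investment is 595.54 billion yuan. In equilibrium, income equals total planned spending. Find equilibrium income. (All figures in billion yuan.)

Y = 4729

Y = C + I = 634 + 0.74Y + 595.54
Y − 0.74Y = 1229.54
0.26Y = 1229.54, so Y = 1229.54/0.26 = 4729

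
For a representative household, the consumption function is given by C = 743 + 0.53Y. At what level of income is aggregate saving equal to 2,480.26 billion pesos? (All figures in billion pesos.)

Y = 6858

S = Y − C = -743 + 0.47Y
-743 + 0.47Y = 2480.26, so 0.47Y = 3223.26 and Y = 6858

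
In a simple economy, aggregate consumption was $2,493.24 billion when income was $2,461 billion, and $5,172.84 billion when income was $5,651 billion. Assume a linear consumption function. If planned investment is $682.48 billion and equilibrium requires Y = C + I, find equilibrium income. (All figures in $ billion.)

Y = 6928

MPC = (5172.84 − 2493.24)/(5651 − 2461) = 2679.6/3190 = 0.84
a = 2493.24 − 0.84(2461) = 426
Equilibrium: Y = 426 + 0.84Y + 682.48
0.16Y = 1108.48, so Y = 1108.48/0.16 = 6928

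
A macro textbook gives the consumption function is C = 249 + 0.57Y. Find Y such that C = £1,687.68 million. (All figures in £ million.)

249 + 0.57Y = 1687.68
0.57Y = 1438.68, so Y = 1438.68/0.57 = 2524

Y = 2524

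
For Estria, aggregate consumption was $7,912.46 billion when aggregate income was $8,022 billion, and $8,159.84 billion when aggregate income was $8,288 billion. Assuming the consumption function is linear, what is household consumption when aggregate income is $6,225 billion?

MPC = (8159.84 − 7912.46)/(8288 − 8022) = 247.38/266 = 0.93
a = 7912.46 − 0.93(8022) = 7912.46 − 7460.46 = 452
C = 452 + 0.93(6225) = 452 + 5789.25 = 6241.25

C = 6241.25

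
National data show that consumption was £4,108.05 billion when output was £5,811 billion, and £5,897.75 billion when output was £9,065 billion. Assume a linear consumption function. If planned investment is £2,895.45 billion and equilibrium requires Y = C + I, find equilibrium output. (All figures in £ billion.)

Y = 8461

MPC = (5897.75 − 4108.05)/(9065 − 5811) = 1789.7/3254 = 0.55
a = 4108.05 − 0.55(5811) = 912
Equilibrium: Y = 912 + 0.55Y + 2895.45
0.45Y = 3807.45, so Y = 3807.45/0.45 = 8461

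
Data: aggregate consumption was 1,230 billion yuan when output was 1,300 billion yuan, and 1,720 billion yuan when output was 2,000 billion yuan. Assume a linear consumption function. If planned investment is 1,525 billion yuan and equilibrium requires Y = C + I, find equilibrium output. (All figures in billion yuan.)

Y = 6150

MPC = (1720 − 1230)/(2000 − 1300) = 490/700 = 0.7
a = 1230 − 0.7(1300) = 320
Equilibrium: Y = 320 + 0.7Y + 1525
0.3Y = 1845, so Y = 1845/0.3 = 6150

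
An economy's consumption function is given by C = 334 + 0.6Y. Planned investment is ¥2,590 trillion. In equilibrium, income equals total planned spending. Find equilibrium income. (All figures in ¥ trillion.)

Y = C + I = 334 + 0.6Y + 2590
Y − 0.6Y = 2924
0.4Y = 2924, so Y = 2924/0.4 = 7310

Y = 7310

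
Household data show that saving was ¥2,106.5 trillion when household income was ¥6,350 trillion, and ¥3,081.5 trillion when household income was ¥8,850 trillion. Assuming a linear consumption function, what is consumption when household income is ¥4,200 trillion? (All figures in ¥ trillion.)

C = 2932

MPS = ΔS/ΔY = (3081.5 − 2106.5)/(8850 − 6350) = 975/2500 = 0.39
MPC = 1 − MPS = 0.61
Autonomous saving = 2106.5 − 0.39(6350) = -370, so a = 370
C = 370 + 0.61(4200) = 370 + 2562 = 2932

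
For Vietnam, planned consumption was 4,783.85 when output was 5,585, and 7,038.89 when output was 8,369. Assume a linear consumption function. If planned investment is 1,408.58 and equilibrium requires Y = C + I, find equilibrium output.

Y = 8782

MPC = (7038.89 − 4783.85)/(8369 − 5585) = 2255.04/2784 = 0.81
a = 4783.85 − 0.81(5585) = 260
Equilibrium: Y = 260 + 0.81Y + 1408.58
0.19Y = 1668.58, so Y = 1668.58/0.19 = 8782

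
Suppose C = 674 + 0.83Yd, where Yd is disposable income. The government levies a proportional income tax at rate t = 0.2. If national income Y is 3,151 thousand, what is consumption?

C = 2766.264

Yd = (1 − 0.2)(3151) = 0.8(3151) = 2520.8
C = 674 + 0.83(2520.8) = 674 + 2092.264 = 2766.264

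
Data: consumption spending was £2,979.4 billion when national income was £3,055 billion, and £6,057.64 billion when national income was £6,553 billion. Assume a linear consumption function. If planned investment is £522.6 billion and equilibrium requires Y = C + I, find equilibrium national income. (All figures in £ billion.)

Y = 6780

MPC = (6057.64 − 2979.4)/(6553 − 3055) = 3078.24/3498 = 0.88
a = 2979.4 − 0.88(3055) = 291
Equilibrium: Y = 291 + 0.88Y + 522.6
0.12Y = 813.6, so Y = 813.6/0.12 = 6780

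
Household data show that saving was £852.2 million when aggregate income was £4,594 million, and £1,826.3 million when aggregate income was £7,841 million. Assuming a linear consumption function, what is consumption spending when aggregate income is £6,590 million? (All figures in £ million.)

MPS = ΔS/ΔY = (1826.3 − 852.2)/(7841 − 4594) = 974.1/3247 = 0.3
MPC = 1 − MPS = 0.7
Autonomous saving = 852.2 − 0.3(4594) = -526, so a = 526
C = 526 + 0.7(6590) = 526 + 4613 = 5139

C = 5139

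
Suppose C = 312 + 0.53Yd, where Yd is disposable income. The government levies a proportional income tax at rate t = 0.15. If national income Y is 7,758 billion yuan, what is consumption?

Yd = (1 − 0.15)(7758) = 0.85(7758) = 6594.3
C = 312 + 0.53(6594.3) = 312 + 3494.979 = 3806.979

C = 3806.979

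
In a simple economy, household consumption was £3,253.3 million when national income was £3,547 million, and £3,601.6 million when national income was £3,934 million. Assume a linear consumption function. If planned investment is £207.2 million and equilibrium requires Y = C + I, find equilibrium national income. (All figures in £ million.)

MPC = (3601.6 − 3253.3)/(3934 − 3547) = 348.3/387 = 0.9
a = 3253.3 − 0.9(3547) = 61
Equilibrium: Y = 61 + 0.9Y + 207.2
0.1Y = 268.2, so Y = 268.2/0.1 = 2682

Y = 2682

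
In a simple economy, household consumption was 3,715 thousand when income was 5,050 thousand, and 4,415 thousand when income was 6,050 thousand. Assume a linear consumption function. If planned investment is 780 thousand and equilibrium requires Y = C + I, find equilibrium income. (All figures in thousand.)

MPC = (4415 − 3715)/(6050 − 5050) = 700/1000 = 0.7
a = 3715 − 0.7(5050) = 180
Equilibrium: Y = 180 + 0.7Y + 780
0.3Y = 960, so Y = 960/0.3 = 3200

Y = 3200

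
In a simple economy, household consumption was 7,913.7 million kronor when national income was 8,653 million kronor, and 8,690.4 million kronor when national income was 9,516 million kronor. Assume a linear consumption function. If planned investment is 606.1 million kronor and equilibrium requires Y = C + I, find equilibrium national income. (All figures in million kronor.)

MPC = (8690.4 − 7913.7)/(9516 − 8653) = 776.7/863 = 0.9
a = 7913.7 − 0.9(8653) = 126
Equilibrium: Y = 126 + 0.9Y + 606.1
0.1Y = 732.1, so Y = 732.1/0.1 = 7321

Y = 7321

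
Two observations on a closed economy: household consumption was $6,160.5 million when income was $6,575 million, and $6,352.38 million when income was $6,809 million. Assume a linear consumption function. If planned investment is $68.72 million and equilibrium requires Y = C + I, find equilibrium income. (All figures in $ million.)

MPC = (6352.38 − 6160.5)/(6809 − 6575) = 191.88/234 = 0.82
a = 6160.5 − 0.82(6575) = 769
Equilibrium: Y = 769 + 0.82Y + 68.72
0.18Y = 837.72, so Y = 837.72/0.18 = 4654

Y = 4654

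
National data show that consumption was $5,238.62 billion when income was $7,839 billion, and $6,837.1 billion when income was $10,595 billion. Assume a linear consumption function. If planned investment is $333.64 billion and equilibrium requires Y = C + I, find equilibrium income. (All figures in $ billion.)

MPC = (6837.1 − 5238.62)/(10595 − 7839) = 1598.48/2756 = 0.58
a = 5238.62 − 0.58(7839) = 692
Equilibrium: Y = 692 + 0.58Y + 333.64
0.42Y = 1025.64, so Y = 1025.64/0.42 = 2442

Y = 2442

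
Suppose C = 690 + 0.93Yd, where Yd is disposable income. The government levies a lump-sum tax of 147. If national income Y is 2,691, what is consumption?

Yd = Y − T = 2691 − 147 = 2544
C = 690 + 0.93(2544) = 690 + 2365.92 = 3055.92

C = 3055.92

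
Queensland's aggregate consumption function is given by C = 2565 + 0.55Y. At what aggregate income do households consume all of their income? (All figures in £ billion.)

At break-even, C = Y: 2565 + 0.55Y = Y
0.45Y = 2565, so Y = 2565/0.45 = 5700

Y = 5700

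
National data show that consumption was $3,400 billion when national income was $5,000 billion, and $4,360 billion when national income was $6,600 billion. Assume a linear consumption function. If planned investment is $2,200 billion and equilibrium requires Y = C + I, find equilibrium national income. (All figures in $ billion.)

MPC = (4360 − 3400)/(6600 − 5000) = 960/1600 = 0.6
a = 3400 − 0.6(5000) = 400
Equilibrium: Y = 400 + 0.6Y + 2200
0.4Y = 2600, so Y = 2600/0.4 = 6500

Y = 6500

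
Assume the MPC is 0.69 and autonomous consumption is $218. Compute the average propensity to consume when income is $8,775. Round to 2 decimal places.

C = 218 + 0.69(8775) = 6272.75
APC = C/Y = 6272.75/8775 = 0.71

APC = 0.71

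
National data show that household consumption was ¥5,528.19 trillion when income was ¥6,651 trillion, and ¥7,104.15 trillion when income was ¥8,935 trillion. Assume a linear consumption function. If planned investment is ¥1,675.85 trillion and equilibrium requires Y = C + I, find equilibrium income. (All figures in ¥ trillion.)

MPC = (7104.15 − 5528.19)/(8935 − 6651) = 1575.96/2284 = 0.69
a = 5528.19 − 0.69(6651) = 939
Equilibrium: Y = 939 + 0.69Y + 1675.85
0.31Y = 2614.85, so Y = 2614.85/0.31 = 8435

Y = 8435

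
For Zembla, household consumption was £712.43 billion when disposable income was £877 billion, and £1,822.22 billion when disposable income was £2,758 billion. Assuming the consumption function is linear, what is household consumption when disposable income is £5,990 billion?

C = 3729.1

MPC = (1822.22 − 712.43)/(2758 − 877) = 1109.79/1881 = 0.59
a = 712.43 − 0.59(877) = 712.43 − 517.43 = 195
C = 195 + 0.59(5990) = 195 + 3534.1 = 3729.1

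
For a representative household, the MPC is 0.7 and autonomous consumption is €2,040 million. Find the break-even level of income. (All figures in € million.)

Y = 6800

At break-even, C = Y: 2040 + 0.7Y = Y
0.3Y = 2040, so Y = 2040/0.3 = 6800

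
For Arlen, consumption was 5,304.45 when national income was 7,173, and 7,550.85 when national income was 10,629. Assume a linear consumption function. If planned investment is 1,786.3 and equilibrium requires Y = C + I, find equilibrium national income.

Y = 6938

MPC = (7550.85 − 5304.45)/(10629 − 7173) = 2246.4/3456 = 0.65
a = 5304.45 − 0.65(7173) = 642
Equilibrium: Y = 642 + 0.65Y + 1786.3
0.35Y = 2428.3, so Y = 2428.3/0.35 = 6938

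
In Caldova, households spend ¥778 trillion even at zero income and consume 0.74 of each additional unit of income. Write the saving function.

S = Y − C = Y − (778 + 0.74Y) = -778 + (1 − 0.74)Y

S = -778 + 0.26Y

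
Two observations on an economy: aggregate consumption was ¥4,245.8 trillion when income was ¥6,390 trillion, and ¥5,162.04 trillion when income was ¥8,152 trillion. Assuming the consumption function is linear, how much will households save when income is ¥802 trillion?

S = -538.04

MPC = (5162.04 − 4245.8)/(8152 − 6390) = 916.24/1762 = 0.52
a = 4245.8 − 0.52(6390) = 4245.8 − 3322.8 = 923
C = 923 + 0.52(802) = 1340.04
S = 802 − 1340.04 = -538.04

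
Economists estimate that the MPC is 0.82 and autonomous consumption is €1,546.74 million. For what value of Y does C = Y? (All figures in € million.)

Y = 8593

At break-even, C = Y: 1546.74 + 0.82Y = Y
0.18Y = 1546.74, so Y = 1546.74/0.18 = 8593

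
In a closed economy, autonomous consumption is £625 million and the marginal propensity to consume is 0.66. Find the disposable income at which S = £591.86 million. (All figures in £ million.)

S = Y − C = -625 + 0.34Y
-625 + 0.34Y = 591.86, so 0.34Y = 1216.86 and Y = 3579

Y = 3579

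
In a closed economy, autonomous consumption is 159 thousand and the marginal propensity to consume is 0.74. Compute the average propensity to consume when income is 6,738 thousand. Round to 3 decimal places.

C = 159 + 0.74(6738) = 5145.12
APC = C/Y = 5145.12/6738 = 0.764

APC = 0.764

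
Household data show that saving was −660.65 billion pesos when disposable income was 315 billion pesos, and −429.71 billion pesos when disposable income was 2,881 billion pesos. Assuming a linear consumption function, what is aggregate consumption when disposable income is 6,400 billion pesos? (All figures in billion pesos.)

MPS = ΔS/ΔY = (-429.71 − (-660.65))/(2881 − 315) = 230.94/2566 = 0.09
MPC = 1 − MPS = 0.91
Autonomous saving = -660.65 − 0.09(315) = -689, so a = 689
C = 689 + 0.91(6400) = 689 + 5824 = 6513

C = 6513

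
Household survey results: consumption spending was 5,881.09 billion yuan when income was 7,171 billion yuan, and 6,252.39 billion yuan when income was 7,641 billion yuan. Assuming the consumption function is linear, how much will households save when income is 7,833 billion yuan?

S = 1428.93

MPC = (6252.39 − 5881.09)/(7641 − 7171) = 371.3/470 = 0.79
a = 5881.09 − 0.79(7171) = 5881.09 − 5665.09 = 216
C = 216 + 0.79(7833) = 6404.07
S = 7833 − 6404.07 = 1428.93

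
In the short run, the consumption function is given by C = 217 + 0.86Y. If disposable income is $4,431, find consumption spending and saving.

C = 4027.66; S = 403.34

C = 217 + 0.86(4431) = 217 + 3810.66 = 4027.66
S = Y − C = 4431 − 4027.66 = 403.34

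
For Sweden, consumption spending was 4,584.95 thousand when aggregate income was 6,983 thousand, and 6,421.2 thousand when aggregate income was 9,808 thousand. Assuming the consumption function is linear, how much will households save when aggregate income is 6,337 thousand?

MPC = (6421.2 − 4584.95)/(9808 − 6983) = 1836.25/2825 = 0.65
a = 4584.95 − 0.65(6983) = 4584.95 − 4538.95 = 46
C = 46 + 0.65(6337) = 4165.05
S = 6337 − 4165.05 = 2171.95

S = 2171.95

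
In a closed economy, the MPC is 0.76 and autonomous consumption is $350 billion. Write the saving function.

S = -350 + 0.24Y

S = Y − C = Y − (350 + 0.76Y) = -350 + (1 − 0.76)Y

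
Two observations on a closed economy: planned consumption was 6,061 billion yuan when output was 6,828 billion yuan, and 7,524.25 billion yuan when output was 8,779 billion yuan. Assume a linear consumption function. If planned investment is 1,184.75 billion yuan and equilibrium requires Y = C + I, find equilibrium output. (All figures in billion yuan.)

MPC = (7524.25 − 6061)/(8779 − 6828) = 1463.25/1951 = 0.75
a = 6061 − 0.75(6828) = 940
Equilibrium: Y = 940 + 0.75Y + 1184.75
0.25Y = 2124.75, so Y = 2124.75/0.25 = 8499

Y = 8499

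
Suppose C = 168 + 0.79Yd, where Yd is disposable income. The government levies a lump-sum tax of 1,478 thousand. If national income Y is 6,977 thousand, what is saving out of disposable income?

S = 986.79

Yd = Y − T = 6977 − 1478 = 5499
C = 168 + 0.79(5499) = 168 + 4344.21 = 4512.21
S = Yd − C = 5499 − 4512.21 = 986.79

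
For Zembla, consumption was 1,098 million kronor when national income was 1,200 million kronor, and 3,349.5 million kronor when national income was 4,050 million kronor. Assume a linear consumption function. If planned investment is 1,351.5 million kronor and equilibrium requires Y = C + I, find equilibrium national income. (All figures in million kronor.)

Y = 7150

MPC = (3349.5 − 1098)/(4050 − 1200) = 2251.5/2850 = 0.79
a = 1098 − 0.79(1200) = 150
Equilibrium: Y = 150 + 0.79Y + 1351.5
0.21Y = 1501.5, so Y = 1501.5/0.21 = 7150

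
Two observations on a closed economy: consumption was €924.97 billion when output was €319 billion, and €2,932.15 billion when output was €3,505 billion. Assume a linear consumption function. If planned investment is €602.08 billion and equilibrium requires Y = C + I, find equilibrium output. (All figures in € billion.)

Y = 3584

MPC = (2932.15 − 924.97)/(3505 − 319) = 2007.18/3186 = 0.63
a = 924.97 − 0.63(319) = 724
Equilibrium: Y = 724 + 0.63Y + 602.08
0.37Y = 1326.08, so Y = 1326.08/0.37 = 3584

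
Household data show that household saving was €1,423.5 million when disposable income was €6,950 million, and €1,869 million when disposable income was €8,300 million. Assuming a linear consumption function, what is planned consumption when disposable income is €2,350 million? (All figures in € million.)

C = 2444.5

MPS = ΔS/ΔY = (1869 − 1423.5)/(8300 − 6950) = 445.5/1350 = 0.33
MPC = 1 − MPS = 0.67
Autonomous saving = 1423.5 − 0.33(6950) = -870, so a = 870
C = 870 + 0.67(2350) = 870 + 1574.5 = 2444.5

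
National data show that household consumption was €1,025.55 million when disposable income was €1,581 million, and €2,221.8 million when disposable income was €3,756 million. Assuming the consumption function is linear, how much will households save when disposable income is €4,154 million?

MPC = (2221.8 − 1025.55)/(3756 − 1581) = 1196.25/2175 = 0.55
a = 1025.55 − 0.55(1581) = 1025.55 − 869.55 = 156
C = 156 + 0.55(4154) = 2440.7
S = 4154 − 2440.7 = 1713.3

S = 1713.3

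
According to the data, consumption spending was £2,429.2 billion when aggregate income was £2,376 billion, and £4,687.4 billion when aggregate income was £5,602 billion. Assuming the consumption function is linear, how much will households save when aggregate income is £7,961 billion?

MPC = (4687.4 − 2429.2)/(5602 − 2376) = 2258.2/3226 = 0.7
a = 2429.2 − 0.7(2376) = 2429.2 − 1663.2 = 766
C = 766 + 0.7(7961) = 6338.7
S = 7961 − 6338.7 = 1622.3

S = 1622.3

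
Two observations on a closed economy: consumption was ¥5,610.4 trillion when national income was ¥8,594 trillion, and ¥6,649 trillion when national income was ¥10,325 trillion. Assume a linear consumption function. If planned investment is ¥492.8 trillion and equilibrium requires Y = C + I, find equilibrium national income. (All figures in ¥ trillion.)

MPC = (6649 − 5610.4)/(10325 − 8594) = 1038.6/1731 = 0.6
a = 5610.4 − 0.6(8594) = 454
Equilibrium: Y = 454 + 0.6Y + 492.8
0.4Y = 946.8, so Y = 946.8/0.4 = 2367

Y = 2367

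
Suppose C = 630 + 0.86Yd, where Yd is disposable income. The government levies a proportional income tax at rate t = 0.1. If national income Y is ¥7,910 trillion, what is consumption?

C = 6752.34

Yd = (1 − 0.1)(7910) = 0.9(7910) = 7119
C = 630 + 0.86(7119) = 630 + 6122.34 = 6752.34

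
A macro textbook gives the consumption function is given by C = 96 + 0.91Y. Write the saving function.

S = Y − C = Y − (96 + 0.91Y) = -96 + (1 − 0.91)Y

S = -96 + 0.09Y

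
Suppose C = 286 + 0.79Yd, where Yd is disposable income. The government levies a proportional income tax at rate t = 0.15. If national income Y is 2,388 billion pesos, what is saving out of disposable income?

Yd = (1 − 0.15)(2388) = 0.85(2388) = 2029.8
C = 286 + 0.79(2029.8) = 286 + 1603.542 = 1889.542
S = Yd − C = 2029.8 − 1889.542 = 140.258

S = 140.258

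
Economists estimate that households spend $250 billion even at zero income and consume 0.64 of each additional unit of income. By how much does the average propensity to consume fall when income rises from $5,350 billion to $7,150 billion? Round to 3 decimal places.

ΔAPC = 0.012

At Y = 5350: C = 250 + 0.64(5350) = 3674, APC = 3674/5350 = 0.6867
At Y = 7150: C = 4826, APC = 4826/7150 = 0.6750
Fall in APC = 0.6867 − 0.6750 = 0.0117 ≈ 0.012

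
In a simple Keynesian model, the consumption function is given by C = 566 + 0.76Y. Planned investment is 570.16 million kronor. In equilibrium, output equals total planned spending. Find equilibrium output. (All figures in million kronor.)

Y = 4734

Y = C + I = 566 + 0.76Y + 570.16
Y − 0.76Y = 1136.16
0.24Y = 1136.16, so Y = 1136.16/0.24 = 4734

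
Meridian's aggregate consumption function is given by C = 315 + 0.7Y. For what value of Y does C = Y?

Y = 1050

At break-even, C = Y: 315 + 0.7Y = Y
0.3Y = 315, so Y = 315/0.3 = 1050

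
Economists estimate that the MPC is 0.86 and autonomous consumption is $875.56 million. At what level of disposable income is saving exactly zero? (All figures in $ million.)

At break-even, C = Y: 875.56 + 0.86Y = Y
0.14Y = 875.56, so Y = 875.56/0.14 = 6254

Y = 6254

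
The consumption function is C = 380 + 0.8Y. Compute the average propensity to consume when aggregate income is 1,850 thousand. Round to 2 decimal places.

C = 380 + 0.8(1850) = 1860
APC = C/Y = 1860/1850 = 1.01

APC = 1.01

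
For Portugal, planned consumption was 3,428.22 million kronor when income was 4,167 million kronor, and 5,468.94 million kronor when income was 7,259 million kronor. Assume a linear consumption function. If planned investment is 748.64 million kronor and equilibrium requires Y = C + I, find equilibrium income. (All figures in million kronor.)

MPC = (5468.94 − 3428.22)/(7259 − 4167) = 2040.72/3092 = 0.66
a = 3428.22 − 0.66(4167) = 678
Equilibrium: Y = 678 + 0.66Y + 748.64
0.34Y = 1426.64, so Y = 1426.64/0.34 = 4196

Y = 4196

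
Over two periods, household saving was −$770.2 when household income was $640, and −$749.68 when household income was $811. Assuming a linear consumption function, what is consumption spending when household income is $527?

C = 1310.76

MPS = ΔS/ΔY = (-749.68 − (-770.2))/(811 − 640) = 20.52/171 = 0.12
MPC = 1 − MPS = 0.88
Autonomous saving = -770.2 − 0.12(640) = -847, so a = 847
C = 847 + 0.88(527) = 847 + 463.76 = 1310.76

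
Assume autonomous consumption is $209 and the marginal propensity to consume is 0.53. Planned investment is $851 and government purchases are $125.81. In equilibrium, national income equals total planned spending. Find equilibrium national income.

Y = C + I + G = 209 + 0.53Y + 851 + 125.81
Y − 0.53Y = 1185.81
0.47Y = 1185.81, so Y = 1185.81/0.47 = 2523

Y = 2523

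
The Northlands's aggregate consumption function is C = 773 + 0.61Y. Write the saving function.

S = -773 + 0.39Y

S = Y − C = Y − (773 + 0.61Y) = -773 + (1 − 0.61)Y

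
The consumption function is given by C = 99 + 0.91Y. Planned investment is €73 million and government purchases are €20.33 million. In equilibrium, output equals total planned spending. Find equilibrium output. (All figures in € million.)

Y = C + I + G = 99 + 0.91Y + 73 + 20.33
Y − 0.91Y = 192.33
0.09Y = 192.33, so Y = 192.33/0.09 = 2137

Y = 2137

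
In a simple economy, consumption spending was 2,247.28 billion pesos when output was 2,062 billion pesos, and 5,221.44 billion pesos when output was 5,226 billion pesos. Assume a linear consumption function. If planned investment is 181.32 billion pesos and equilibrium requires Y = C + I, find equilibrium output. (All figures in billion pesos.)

MPC = (5221.44 − 2247.28)/(5226 − 2062) = 2974.16/3164 = 0.94
a = 2247.28 − 0.94(2062) = 309
Equilibrium: Y = 309 + 0.94Y + 181.32
0.06Y = 490.32, so Y = 490.32/0.06 = 8172

Y = 8172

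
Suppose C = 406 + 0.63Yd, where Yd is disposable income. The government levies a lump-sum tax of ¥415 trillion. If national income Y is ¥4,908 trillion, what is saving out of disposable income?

Yd = Y − T = 4908 − 415 = 4493
C = 406 + 0.63(4493) = 406 + 2830.59 = 3236.59
S = Yd − C = 4493 − 3236.59 = 1256.41

S = 1256.41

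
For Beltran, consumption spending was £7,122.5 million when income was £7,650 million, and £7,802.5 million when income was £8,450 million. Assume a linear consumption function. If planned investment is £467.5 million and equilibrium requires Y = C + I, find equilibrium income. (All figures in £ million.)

MPC = (7802.5 − 7122.5)/(8450 − 7650) = 680/800 = 0.85
a = 7122.5 − 0.85(7650) = 620
Equilibrium: Y = 620 + 0.85Y + 467.5
0.15Y = 1087.5, so Y = 1087.5/0.15 = 7250

Y = 7250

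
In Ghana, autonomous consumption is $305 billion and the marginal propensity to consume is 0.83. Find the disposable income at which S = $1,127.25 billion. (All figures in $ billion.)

S = Y − C = -305 + 0.17Y
-305 + 0.17Y = 1127.25, so 0.17Y = 1432.25 and Y = 8425

Y = 8425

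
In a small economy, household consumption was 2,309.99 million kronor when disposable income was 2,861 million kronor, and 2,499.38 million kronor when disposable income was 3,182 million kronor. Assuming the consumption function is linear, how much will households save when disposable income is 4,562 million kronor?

S = 1248.42

MPC = (2499.38 − 2309.99)/(3182 − 2861) = 189.39/321 = 0.59
a = 2309.99 − 0.59(2861) = 2309.99 − 1687.99 = 622
C = 622 + 0.59(4562) = 3313.58
S = 4562 − 3313.58 = 1248.42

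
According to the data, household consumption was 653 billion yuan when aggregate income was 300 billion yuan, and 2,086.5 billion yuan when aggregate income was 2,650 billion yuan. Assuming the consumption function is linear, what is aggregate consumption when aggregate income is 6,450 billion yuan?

C = 4404.5

MPC = (2086.5 − 653)/(2650 − 300) = 1433.5/2350 = 0.61
a = 653 − 0.61(300) = 653 − 183 = 470
C = 470 + 0.61(6450) = 470 + 3934.5 = 4404.5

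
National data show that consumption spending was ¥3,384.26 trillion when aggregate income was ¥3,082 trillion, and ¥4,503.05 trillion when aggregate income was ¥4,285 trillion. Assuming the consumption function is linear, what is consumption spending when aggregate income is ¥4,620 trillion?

MPC = (4503.05 − 3384.26)/(4285 − 3082) = 1118.79/1203 = 0.93
a = 3384.26 − 0.93(3082) = 3384.26 − 2866.26 = 518
C = 518 + 0.93(4620) = 518 + 4296.6 = 4814.6

C = 4814.6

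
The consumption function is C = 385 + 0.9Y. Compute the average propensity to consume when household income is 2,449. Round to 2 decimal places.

APC = 1.06

C = 385 + 0.9(2449) = 2589.1
APC = C/Y = 2589.1/2449 = 1.06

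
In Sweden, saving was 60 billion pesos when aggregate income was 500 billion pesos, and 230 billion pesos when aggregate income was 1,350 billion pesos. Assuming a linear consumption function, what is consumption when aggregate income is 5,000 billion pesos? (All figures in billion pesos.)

MPS = ΔS/ΔY = (230 − 60)/(1350 − 500) = 170/850 = 0.2
MPC = 1 − MPS = 0.8
Autonomous saving = 60 − 0.2(500) = -40, so a = 40
C = 40 + 0.8(5000) = 40 + 4000 = 4040

C = 4040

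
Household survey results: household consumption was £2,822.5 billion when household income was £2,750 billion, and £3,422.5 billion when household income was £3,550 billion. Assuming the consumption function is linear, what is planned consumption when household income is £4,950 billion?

MPC = (3422.5 − 2822.5)/(3550 − 2750) = 600/800 = 0.75
a = 2822.5 − 0.75(2750) = 2822.5 − 2062.5 = 760
C = 760 + 0.75(4950) = 760 + 3712.5 = 4472.5

C = 4472.5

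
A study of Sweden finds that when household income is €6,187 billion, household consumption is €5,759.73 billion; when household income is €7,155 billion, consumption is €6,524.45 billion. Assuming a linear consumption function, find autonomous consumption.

a = 872

MPC = ΔC/ΔY = (6524.45 − 5759.73)/(7155 − 6187) = 764.72/968 = 0.79
a = C − MPC·Y = 5759.73 − 0.79(6187) = 5759.73 − 4887.73 = 872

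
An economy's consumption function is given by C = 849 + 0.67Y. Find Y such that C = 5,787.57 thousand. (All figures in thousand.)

Y = 7371

849 + 0.67Y = 5787.57
0.67Y = 4938.57, so Y = 4938.57/0.67 = 7371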